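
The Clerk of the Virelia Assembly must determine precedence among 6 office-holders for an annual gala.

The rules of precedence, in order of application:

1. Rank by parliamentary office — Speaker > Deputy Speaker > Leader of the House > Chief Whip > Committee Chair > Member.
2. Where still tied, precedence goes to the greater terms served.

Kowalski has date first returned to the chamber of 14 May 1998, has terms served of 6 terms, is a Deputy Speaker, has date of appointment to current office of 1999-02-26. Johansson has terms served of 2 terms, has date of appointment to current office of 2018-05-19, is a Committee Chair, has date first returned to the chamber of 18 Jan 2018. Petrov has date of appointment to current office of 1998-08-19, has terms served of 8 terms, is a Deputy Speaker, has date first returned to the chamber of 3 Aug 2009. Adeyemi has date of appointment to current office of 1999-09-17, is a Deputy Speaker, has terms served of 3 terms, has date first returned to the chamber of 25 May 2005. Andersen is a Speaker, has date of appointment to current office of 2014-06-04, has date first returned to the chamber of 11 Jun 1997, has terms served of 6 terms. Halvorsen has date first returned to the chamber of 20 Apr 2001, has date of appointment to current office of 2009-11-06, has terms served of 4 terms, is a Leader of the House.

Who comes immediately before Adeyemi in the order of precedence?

By parliamentary office: Andersen (Speaker); then Petrov, Kowalski and Adeyemi (Deputy Speaker); then Halvorsen (Leader of the House); then Johansson (Committee Chair).
Among Petrov, Kowalski and Adeyemi, by terms served (higher first): Petrov (8 terms) before Kowalski (6 terms) before Adeyemi (3 terms).
Order: Andersen, Petrov, Kowalski, Adeyemi, Halvorsen, Johansson.

Kowalski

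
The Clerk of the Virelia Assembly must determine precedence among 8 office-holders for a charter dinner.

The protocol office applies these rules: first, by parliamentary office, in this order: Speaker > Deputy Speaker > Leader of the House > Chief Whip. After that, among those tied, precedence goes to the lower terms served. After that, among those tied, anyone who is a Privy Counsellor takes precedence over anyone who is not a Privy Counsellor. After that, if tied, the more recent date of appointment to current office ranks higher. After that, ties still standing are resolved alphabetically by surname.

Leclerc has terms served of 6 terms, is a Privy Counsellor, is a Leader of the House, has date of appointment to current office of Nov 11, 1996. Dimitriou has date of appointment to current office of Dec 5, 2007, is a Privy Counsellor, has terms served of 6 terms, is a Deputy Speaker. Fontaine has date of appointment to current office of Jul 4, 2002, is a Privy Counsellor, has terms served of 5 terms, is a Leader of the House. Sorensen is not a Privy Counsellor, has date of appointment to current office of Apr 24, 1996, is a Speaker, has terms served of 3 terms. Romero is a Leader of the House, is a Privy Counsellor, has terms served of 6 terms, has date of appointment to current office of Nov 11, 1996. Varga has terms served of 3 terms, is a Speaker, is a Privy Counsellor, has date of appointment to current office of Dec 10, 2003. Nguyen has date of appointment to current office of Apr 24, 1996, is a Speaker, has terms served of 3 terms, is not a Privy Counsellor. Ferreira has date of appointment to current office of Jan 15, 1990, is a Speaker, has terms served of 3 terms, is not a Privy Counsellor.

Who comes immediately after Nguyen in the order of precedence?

Sorensen

By parliamentary office: Varga, Nguyen, Sorensen and Ferreira (Speaker); then Dimitriou (Deputy Speaker); then Fontaine, Leclerc and Romero (Leader of the House).
Varga, Nguyen, Sorensen and Ferreira all have terms served 3 terms, so the next rule applies.
Among Varga, Nguyen, Sorensen and Ferreira, a Privy Counsellor before not a Privy Counsellor: Varga (a Privy Counsellor) before Nguyen, Sorensen and Ferreira (not a Privy Counsellor).
Among Nguyen, Sorensen and Ferreira, by date of appointment to current office (later first): Nguyen and Sorensen (Apr 24, 1996) before Ferreira (Jan 15, 1990).
Among Nguyen and Sorensen, alphabetically by surname: Nguyen before Sorensen.
Among Fontaine, Leclerc and Romero, by terms served (lower first): Fontaine (5 terms) before Leclerc and Romero (6 terms).
Leclerc and Romero are each a Privy Counsellor, so the next rule applies.
Leclerc and Romero both have date of appointment to current office Nov 11, 1996, so the next rule applies.
Among Leclerc and Romero, alphabetically by surname: Leclerc before Romero.
Order: Varga, Nguyen, Sorensen, Ferreira, Dimitriou, Fontaine, Leclerc, Romero.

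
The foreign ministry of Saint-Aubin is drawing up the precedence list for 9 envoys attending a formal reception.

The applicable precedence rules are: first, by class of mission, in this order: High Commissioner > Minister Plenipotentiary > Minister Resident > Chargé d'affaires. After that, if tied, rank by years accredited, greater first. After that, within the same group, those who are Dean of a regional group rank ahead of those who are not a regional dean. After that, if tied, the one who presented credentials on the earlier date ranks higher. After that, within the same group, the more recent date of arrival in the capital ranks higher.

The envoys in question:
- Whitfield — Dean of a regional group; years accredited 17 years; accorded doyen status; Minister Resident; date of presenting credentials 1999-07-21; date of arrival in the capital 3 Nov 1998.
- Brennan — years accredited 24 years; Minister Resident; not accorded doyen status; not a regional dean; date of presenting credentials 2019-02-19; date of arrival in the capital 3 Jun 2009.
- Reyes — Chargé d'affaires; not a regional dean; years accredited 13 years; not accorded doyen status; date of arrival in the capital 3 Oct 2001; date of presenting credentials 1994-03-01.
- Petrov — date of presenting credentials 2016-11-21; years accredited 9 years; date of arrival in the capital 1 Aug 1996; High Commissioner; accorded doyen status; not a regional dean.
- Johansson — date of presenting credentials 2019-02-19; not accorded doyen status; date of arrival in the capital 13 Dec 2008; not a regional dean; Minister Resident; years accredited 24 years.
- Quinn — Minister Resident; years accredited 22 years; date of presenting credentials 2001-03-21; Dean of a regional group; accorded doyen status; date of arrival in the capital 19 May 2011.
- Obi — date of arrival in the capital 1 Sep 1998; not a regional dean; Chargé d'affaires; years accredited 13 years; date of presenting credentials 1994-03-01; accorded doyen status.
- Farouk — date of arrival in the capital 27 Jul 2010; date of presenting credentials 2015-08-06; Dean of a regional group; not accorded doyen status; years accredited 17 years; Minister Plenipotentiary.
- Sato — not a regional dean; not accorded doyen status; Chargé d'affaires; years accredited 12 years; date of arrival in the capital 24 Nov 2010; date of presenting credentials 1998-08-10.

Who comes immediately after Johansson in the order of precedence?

By class of mission: Petrov (High Commissioner); then Farouk (Minister Plenipotentiary); then Brennan, Johansson, Quinn and Whitfield (Minister Resident); then Reyes, Obi and Sato (Chargé d'affaires).
Among Brennan, Johansson, Quinn and Whitfield, by years accredited (higher first): Brennan and Johansson (24 years) before Quinn (22 years) before Whitfield (17 years).
Brennan and Johansson are each not a regional dean, so the next rule applies.
Brennan and Johansson both have date of presenting credentials 2019-02-19, so the next rule applies.
Among Brennan and Johansson, by date of arrival in the capital (later first): Brennan (3 Jun 2009) before Johansson (13 Dec 2008).
Among Reyes, Obi and Sato, by years accredited (higher first): Reyes and Obi (13 years) before Sato (12 years).
Reyes and Obi are each not a regional dean, so the next rule applies.
Reyes and Obi both have date of presenting credentials 1994-03-01, so the next rule applies.
Among Reyes and Obi, by date of arrival in the capital (later first): Reyes (3 Oct 2001) before Obi (1 Sep 1998).
Order: Petrov, Farouk, Brennan, Johansson, Quinn, Whitfield, Reyes, Obi, Sato.

Quinn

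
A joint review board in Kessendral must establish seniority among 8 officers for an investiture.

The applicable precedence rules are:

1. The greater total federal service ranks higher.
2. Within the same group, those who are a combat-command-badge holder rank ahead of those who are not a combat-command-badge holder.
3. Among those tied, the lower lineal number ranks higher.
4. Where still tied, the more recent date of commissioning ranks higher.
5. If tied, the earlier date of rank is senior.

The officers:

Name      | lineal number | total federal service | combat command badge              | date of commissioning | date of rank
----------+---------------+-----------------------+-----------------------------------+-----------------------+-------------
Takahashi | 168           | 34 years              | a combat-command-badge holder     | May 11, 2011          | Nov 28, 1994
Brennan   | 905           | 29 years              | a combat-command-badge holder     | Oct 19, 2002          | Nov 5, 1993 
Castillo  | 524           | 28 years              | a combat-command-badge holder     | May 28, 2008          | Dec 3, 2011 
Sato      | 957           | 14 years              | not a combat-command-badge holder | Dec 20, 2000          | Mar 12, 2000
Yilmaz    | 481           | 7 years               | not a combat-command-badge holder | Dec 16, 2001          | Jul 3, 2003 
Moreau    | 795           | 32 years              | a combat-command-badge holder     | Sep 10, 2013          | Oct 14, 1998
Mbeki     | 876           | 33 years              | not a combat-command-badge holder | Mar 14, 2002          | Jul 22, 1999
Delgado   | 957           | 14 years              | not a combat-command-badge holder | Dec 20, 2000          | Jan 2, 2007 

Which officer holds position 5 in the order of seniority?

Castillo

By total federal service (higher first): Takahashi (34 years); then Mbeki (33 years); then Moreau (32 years); then Brennan (29 years); then Castillo (28 years); then Sato and Delgado (both 14 years); then Yilmaz (7 years).
Sato and Delgado are each not a combat-command-badge holder, so the next rule applies.
Sato and Delgado both have lineal number 957, so the next rule applies.
Sato and Delgado both have date of commissioning Dec 20, 2000, so the next rule applies.
Among Sato and Delgado, by date of rank (earlier first): Sato (Mar 12, 2000) before Delgado (Jan 2, 2007).
Order: Takahashi, Mbeki, Moreau, Brennan, Castillo, Sato, Delgado, Yilmaz.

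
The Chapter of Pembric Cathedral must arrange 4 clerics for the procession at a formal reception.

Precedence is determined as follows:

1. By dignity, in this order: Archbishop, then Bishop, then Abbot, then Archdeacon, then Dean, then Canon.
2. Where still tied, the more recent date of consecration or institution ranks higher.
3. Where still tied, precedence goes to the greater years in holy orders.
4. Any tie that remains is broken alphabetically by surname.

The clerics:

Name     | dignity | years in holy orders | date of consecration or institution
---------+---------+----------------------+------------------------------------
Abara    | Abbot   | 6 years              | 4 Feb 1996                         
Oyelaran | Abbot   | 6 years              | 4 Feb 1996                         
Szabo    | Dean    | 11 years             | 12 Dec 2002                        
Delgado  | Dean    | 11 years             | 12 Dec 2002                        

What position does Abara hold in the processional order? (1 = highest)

1

By dignity: Abara and Oyelaran (Abbot); then Delgado and Szabo (Dean).
Abara and Oyelaran both have date of consecration or institution 4 Feb 1996, so the next rule applies.
Abara and Oyelaran both have years in holy orders 6 years, so the next rule applies.
Among Abara and Oyelaran, alphabetically by surname: Abara before Oyelaran.
Delgado and Szabo both have date of consecration or institution 12 Dec 2002, so the next rule applies.
Delgado and Szabo both have years in holy orders 11 years, so the next rule applies.
Among Delgado and Szabo, alphabetically by surname: Delgado before Szabo.
Order: Abara, Oyelaran, Delgado, Szabo. So position 1.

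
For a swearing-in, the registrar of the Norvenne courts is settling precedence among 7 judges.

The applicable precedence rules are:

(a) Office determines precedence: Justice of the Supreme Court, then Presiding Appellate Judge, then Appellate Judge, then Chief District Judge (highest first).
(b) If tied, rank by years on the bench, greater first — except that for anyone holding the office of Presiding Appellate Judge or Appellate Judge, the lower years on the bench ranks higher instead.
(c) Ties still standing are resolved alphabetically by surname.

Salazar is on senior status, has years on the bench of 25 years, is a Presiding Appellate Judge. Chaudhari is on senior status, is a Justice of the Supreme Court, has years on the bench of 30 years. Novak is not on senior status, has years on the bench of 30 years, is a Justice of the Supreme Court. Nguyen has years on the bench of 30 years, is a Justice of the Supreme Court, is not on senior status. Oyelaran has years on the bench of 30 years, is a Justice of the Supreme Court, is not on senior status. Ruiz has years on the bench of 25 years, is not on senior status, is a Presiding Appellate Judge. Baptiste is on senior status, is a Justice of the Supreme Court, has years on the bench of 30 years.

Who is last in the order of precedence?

Salazar

By office: Baptiste, Chaudhari, Nguyen, Novak and Oyelaran (Justice of the Supreme Court); then Ruiz and Salazar (Presiding Appellate Judge).
Baptiste, Chaudhari, Nguyen, Novak and Oyelaran all have years on the bench 30 years, so the next rule applies.
Among Baptiste, Chaudhari, Nguyen, Novak and Oyelaran, alphabetically by surname: Baptiste before Chaudhari before Nguyen before Novak before Oyelaran.
Ruiz and Salazar both have years on the bench 25 years, so the next rule applies.
Among Ruiz and Salazar, alphabetically by surname: Ruiz before Salazar.
Order: Baptiste, Chaudhari, Nguyen, Novak, Oyelaran, Ruiz, Salazar.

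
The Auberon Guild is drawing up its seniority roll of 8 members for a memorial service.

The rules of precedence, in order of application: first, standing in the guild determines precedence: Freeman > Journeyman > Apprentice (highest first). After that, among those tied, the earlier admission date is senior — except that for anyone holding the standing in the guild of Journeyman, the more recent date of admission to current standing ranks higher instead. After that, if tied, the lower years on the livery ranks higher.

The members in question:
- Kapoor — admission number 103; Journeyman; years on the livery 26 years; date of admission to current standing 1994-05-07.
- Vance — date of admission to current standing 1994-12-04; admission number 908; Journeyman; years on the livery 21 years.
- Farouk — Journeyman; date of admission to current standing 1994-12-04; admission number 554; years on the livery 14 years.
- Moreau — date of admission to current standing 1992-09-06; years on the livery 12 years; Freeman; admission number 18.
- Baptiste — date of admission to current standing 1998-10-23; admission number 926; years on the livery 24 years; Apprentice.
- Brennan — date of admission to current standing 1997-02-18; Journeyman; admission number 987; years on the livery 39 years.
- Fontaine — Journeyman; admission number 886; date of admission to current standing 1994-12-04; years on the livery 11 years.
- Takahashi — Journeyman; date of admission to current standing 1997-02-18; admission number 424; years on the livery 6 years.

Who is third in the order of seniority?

By standing in the guild: Moreau (Freeman); then Takahashi, Brennan, Fontaine, Farouk, Vance and Kapoor (Journeyman); then Baptiste (Apprentice).
Among Takahashi, Brennan, Fontaine, Farouk, Vance and Kapoor, by date of admission to current standing (later first) (reversed rule for this group): Takahashi and Brennan (1997-02-18) before Fontaine, Farouk and Vance (1994-12-04) before Kapoor (1994-05-07).
Among Takahashi and Brennan, by years on the livery (lower first): Takahashi (6 years) before Brennan (39 years).
Among Fontaine, Farouk and Vance, by years on the livery (lower first): Fontaine (11 years) before Farouk (14 years) before Vance (21 years).
Order: Moreau, Takahashi, Brennan, Fontaine, Farouk, Vance, Kapoor, Baptiste.

Brennan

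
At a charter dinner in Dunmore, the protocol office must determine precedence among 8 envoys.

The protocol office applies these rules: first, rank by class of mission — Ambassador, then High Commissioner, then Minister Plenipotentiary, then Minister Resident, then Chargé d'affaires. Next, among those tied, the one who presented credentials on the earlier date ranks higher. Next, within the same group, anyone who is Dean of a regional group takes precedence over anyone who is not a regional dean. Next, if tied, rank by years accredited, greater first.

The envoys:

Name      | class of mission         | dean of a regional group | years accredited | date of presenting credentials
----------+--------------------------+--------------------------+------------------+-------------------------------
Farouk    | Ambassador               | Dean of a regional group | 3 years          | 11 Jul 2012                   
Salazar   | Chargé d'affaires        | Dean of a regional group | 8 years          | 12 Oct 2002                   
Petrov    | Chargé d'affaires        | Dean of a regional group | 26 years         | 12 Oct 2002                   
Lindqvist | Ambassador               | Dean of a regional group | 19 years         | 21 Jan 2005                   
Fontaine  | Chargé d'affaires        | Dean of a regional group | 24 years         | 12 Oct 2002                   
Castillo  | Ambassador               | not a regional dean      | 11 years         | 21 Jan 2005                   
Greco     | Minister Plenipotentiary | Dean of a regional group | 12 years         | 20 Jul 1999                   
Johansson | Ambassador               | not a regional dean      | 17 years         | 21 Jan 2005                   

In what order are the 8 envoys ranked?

Lindqvist, Johansson, Castillo, Farouk, Greco, Petrov, Fontaine, Salazar

By class of mission: Lindqvist, Johansson, Castillo and Farouk (Ambassador); then Greco (Minister Plenipotentiary); then Petrov, Fontaine and Salazar (Chargé d'affaires).
Among Lindqvist, Johansson, Castillo and Farouk, by date of presenting credentials (earlier first): Lindqvist, Johansson and Castillo (21 Jan 2005) before Farouk (11 Jul 2012).
Among Lindqvist, Johansson and Castillo, Dean of a regional group before not a regional dean: Lindqvist (Dean of a regional group) before Johansson and Castillo (not a regional dean).
Among Johansson and Castillo, by years accredited (higher first): Johansson (17 years) before Castillo (11 years).
Petrov, Fontaine and Salazar all have date of presenting credentials 12 Oct 2002, so the next rule applies.
Petrov, Fontaine and Salazar are each Dean of a regional group, so the next rule applies.
Among Petrov, Fontaine and Salazar, by years accredited (higher first): Petrov (26 years) before Fontaine (24 years) before Salazar (8 years).
Full order: Lindqvist, Johansson, Castillo, Farouk, Greco, Petrov, Fontaine, Salazar.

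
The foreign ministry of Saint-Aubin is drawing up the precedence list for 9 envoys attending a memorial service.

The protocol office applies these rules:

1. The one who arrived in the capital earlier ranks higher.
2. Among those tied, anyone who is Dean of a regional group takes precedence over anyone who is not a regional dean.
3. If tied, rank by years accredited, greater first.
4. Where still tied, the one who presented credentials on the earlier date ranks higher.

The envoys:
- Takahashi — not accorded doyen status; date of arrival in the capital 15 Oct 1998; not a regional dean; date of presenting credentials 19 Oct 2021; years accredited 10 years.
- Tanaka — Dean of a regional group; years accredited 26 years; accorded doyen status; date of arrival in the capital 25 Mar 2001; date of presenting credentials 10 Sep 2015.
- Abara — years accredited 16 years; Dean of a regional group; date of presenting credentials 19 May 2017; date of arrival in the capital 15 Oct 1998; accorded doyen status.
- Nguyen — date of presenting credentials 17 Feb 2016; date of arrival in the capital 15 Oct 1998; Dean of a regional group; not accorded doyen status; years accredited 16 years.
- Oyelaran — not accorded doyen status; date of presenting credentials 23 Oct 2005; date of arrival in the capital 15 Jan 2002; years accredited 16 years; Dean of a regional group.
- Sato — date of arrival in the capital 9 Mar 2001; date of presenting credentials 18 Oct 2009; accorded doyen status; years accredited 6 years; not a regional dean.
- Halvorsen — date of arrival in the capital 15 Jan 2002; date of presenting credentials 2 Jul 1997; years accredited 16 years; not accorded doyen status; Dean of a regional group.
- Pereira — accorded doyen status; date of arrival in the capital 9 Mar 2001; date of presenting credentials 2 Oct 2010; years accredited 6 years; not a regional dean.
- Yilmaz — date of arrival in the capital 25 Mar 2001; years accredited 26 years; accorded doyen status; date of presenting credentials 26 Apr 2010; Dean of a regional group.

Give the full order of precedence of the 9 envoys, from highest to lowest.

By date of arrival in the capital (earlier first): Nguyen, Abara and Takahashi (each 15 Oct 1998); then Sato and Pereira (both 9 Mar 2001); then Yilmaz and Tanaka (both 25 Mar 2001); then Halvorsen and Oyelaran (both 15 Jan 2002).
Among Nguyen, Abara and Takahashi, Dean of a regional group before not a regional dean: Nguyen and Abara (Dean of a regional group) before Takahashi (not a regional dean).
Nguyen and Abara both have years accredited 16 years, so the next rule applies.
Among Nguyen and Abara, by date of presenting credentials (earlier first): Nguyen (17 Feb 2016) before Abara (19 May 2017).
Sato and Pereira are each not a regional dean, so the next rule applies.
Sato and Pereira both have years accredited 6 years, so the next rule applies.
Among Sato and Pereira, by date of presenting credentials (earlier first): Sato (18 Oct 2009) before Pereira (2 Oct 2010).
Yilmaz and Tanaka are each Dean of a regional group, so the next rule applies.
Yilmaz and Tanaka both have years accredited 26 years, so the next rule applies.
Among Yilmaz and Tanaka, by date of presenting credentials (earlier first): Yilmaz (26 Apr 2010) before Tanaka (10 Sep 2015).
Halvorsen and Oyelaran are each Dean of a regional group, so the next rule applies.
Halvorsen and Oyelaran both have years accredited 16 years, so the next rule applies.
Among Halvorsen and Oyelaran, by date of presenting credentials (earlier first): Halvorsen (2 Jul 1997) before Oyelaran (23 Oct 2005).
Full order: Nguyen, Abara, Takahashi, Sato, Pereira, Yilmaz, Tanaka, Halvorsen, Oyelaran.

Nguyen, Abara, Takahashi, Sato, Pereira, Yilmaz, Tanaka, Halvorsen, Oyelaran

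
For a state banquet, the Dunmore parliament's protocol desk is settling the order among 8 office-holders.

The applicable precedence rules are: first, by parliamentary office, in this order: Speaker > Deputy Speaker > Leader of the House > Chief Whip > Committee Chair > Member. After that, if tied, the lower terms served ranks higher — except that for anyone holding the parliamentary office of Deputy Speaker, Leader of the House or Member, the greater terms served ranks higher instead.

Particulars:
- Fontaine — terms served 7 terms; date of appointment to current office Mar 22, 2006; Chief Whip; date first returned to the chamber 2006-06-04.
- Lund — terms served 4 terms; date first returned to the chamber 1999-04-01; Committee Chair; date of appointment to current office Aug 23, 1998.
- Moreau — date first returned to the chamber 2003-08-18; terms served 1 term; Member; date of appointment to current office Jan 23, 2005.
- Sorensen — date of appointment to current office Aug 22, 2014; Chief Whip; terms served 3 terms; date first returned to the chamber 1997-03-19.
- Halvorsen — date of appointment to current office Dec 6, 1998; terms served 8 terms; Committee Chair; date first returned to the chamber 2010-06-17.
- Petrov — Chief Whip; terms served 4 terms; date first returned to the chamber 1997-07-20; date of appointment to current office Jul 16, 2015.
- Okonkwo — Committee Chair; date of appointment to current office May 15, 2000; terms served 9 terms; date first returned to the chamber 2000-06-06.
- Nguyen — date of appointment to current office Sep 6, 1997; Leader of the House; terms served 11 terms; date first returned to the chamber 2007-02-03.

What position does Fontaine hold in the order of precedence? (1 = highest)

4

By parliamentary office: Nguyen (Leader of the House); then Sorensen, Petrov and Fontaine (Chief Whip); then Lund, Halvorsen and Okonkwo (Committee Chair); then Moreau (Member).
Among Sorensen, Petrov and Fontaine, by terms served (lower first): Sorensen (3 terms) before Petrov (4 terms) before Fontaine (7 terms).
Among Lund, Halvorsen and Okonkwo, by terms served (lower first): Lund (4 terms) before Halvorsen (8 terms) before Okonkwo (9 terms).
Order: Nguyen, Sorensen, Petrov, Fontaine, Lund, Halvorsen, Okonkwo, Moreau. So position 4.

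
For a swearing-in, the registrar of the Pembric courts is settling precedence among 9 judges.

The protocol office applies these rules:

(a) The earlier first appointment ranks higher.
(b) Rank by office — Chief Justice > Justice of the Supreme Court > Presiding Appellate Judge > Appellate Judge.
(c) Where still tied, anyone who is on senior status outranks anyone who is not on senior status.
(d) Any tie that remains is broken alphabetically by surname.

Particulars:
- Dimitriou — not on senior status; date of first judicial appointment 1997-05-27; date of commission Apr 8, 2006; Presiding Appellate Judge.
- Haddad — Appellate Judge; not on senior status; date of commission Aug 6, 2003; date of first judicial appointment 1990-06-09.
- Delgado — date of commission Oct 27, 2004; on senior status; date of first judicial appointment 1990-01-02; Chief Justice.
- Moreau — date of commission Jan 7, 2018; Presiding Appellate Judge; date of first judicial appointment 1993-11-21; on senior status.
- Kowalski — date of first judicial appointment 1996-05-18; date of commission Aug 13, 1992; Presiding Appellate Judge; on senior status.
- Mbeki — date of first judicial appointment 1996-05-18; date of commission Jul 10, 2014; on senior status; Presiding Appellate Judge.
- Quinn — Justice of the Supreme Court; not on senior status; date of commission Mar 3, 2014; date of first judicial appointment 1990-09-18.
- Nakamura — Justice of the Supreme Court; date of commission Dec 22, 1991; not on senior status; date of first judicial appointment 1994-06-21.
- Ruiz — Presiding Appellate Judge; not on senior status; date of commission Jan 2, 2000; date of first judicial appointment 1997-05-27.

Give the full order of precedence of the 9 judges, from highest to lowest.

By date of first judicial appointment (earlier first): Delgado (1990-01-02); then Haddad (1990-06-09); then Quinn (1990-09-18); then Moreau (1993-11-21); then Nakamura (1994-06-21); then Kowalski and Mbeki (both 1996-05-18); then Dimitriou and Ruiz (both 1997-05-27).
Kowalski and Mbeki are each Presiding Appellate Judge, so the next rule applies.
Kowalski and Mbeki are each on senior status, so the next rule applies.
Among Kowalski and Mbeki, alphabetically by surname: Kowalski before Mbeki.
Dimitriou and Ruiz are each Presiding Appellate Judge, so the next rule applies.
Dimitriou and Ruiz are each not on senior status, so the next rule applies.
Among Dimitriou and Ruiz, alphabetically by surname: Dimitriou before Ruiz.
Full order: Delgado, Haddad, Quinn, Moreau, Nakamura, Kowalski, Mbeki, Dimitriou, Ruiz.

Delgado, Haddad, Quinn, Moreau, Nakamura, Kowalski, Mbeki, Dimitriou, Ruiz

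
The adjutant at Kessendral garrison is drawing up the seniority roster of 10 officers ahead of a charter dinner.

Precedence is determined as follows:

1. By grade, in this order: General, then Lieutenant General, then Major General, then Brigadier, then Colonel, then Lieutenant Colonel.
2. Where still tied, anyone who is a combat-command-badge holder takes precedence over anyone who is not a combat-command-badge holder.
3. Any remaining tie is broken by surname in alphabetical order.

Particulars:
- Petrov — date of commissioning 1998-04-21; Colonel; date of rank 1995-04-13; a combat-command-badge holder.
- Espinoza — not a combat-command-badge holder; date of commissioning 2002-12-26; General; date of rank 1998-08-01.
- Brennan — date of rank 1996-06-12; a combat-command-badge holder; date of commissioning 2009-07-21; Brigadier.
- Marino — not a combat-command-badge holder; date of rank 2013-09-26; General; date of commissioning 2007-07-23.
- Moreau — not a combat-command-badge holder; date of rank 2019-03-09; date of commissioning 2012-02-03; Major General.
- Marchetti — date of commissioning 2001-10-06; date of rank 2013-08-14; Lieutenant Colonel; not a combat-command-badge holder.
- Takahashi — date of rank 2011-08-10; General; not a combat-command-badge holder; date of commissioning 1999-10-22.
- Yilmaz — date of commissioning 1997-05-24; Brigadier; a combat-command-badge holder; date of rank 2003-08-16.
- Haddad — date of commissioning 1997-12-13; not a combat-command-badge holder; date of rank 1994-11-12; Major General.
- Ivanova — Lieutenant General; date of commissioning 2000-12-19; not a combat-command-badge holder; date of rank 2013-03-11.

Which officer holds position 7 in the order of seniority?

By grade: Espinoza, Marino and Takahashi (General); then Ivanova (Lieutenant General); then Haddad and Moreau (Major General); then Brennan and Yilmaz (Brigadier); then Petrov (Colonel); then Marchetti (Lieutenant Colonel).
Espinoza, Marino and Takahashi are each not a combat-command-badge holder, so the next rule applies.
Among Espinoza, Marino and Takahashi, alphabetically by surname: Espinoza before Marino before Takahashi.
Haddad and Moreau are each not a combat-command-badge holder, so the next rule applies.
Among Haddad and Moreau, alphabetically by surname: Haddad before Moreau.
Brennan and Yilmaz are each a combat-command-badge holder, so the next rule applies.
Among Brennan and Yilmaz, alphabetically by surname: Brennan before Yilmaz.
Order: Espinoza, Marino, Takahashi, Ivanova, Haddad, Moreau, Brennan, Yilmaz, Petrov, Marchetti.

Brennan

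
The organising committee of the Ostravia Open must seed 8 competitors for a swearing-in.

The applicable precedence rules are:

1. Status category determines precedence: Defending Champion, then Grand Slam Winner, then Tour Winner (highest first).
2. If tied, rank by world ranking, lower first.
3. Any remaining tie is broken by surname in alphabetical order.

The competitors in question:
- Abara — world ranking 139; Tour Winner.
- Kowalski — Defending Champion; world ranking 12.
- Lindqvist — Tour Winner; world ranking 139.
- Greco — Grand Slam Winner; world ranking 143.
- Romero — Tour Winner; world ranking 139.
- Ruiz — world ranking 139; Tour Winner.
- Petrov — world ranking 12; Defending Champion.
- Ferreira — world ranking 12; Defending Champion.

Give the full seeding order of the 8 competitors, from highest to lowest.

Ferreira, Kowalski, Petrov, Greco, Abara, Lindqvist, Romero, Ruiz

By status category: Ferreira, Kowalski and Petrov (Defending Champion); then Greco (Grand Slam Winner); then Abara, Lindqvist, Romero and Ruiz (Tour Winner).
Ferreira, Kowalski and Petrov all have world ranking 12, so the next rule applies.
Among Ferreira, Kowalski and Petrov, alphabetically by surname: Ferreira before Kowalski before Petrov.
Abara, Lindqvist, Romero and Ruiz all have world ranking 139, so the next rule applies.
Among Abara, Lindqvist, Romero and Ruiz, alphabetically by surname: Abara before Lindqvist before Romero before Ruiz.
Full order: Ferreira, Kowalski, Petrov, Greco, Abara, Lindqvist, Romero, Ruiz.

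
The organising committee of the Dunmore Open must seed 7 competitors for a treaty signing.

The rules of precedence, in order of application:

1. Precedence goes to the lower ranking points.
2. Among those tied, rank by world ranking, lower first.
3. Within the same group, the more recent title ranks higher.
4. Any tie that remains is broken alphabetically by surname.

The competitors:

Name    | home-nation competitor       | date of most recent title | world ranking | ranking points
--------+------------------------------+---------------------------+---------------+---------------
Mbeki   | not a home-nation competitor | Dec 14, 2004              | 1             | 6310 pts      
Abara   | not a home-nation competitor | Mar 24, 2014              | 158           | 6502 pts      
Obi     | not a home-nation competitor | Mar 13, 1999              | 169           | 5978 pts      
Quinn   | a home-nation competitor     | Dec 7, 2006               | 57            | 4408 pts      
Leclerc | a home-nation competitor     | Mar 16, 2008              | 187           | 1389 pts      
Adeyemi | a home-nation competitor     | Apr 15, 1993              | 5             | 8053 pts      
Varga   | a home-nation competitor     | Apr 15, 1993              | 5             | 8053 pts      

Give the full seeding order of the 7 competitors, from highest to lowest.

By ranking points (lower first): Leclerc (1389 pts); then Quinn (4408 pts); then Obi (5978 pts); then Mbeki (6310 pts); then Abara (6502 pts); then Adeyemi and Varga (both 8053 pts).
Adeyemi and Varga both have world ranking 5, so the next rule applies.
Adeyemi and Varga both have date of most recent title Apr 15, 1993, so the next rule applies.
Among Adeyemi and Varga, alphabetically by surname: Adeyemi before Varga.
Full order: Leclerc, Quinn, Obi, Mbeki, Abara, Adeyemi, Varga.

Leclerc, Quinn, Obi, Mbeki, Abara, Adeyemi, Varga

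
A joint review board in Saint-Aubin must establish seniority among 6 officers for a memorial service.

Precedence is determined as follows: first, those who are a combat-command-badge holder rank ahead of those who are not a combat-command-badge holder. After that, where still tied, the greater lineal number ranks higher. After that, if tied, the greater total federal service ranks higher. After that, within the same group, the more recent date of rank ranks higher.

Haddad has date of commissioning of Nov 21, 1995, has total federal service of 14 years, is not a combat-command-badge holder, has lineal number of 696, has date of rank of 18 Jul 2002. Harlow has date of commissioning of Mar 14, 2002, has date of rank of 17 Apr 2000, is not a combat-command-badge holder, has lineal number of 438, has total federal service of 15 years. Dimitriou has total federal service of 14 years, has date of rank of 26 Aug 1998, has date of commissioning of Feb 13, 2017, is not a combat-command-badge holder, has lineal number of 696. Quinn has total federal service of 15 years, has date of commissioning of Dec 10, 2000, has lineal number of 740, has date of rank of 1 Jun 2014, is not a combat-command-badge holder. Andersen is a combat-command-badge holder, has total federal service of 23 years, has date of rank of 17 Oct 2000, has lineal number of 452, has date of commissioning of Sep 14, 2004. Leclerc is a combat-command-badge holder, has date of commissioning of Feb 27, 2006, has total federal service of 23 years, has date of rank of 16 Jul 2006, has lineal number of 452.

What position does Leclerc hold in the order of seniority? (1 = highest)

By the first rule: Leclerc and Andersen (both a combat-command-badge holder); then Quinn, Haddad, Dimitriou and Harlow (each not a combat-command-badge holder).
Leclerc and Andersen both have lineal number 452, so the next rule applies.
Leclerc and Andersen both have total federal service 23 years, so the next rule applies.
Among Leclerc and Andersen, by date of rank (later first): Leclerc (16 Jul 2006) before Andersen (17 Oct 2000).
Among Quinn, Haddad, Dimitriou and Harlow, by lineal number (higher first): Quinn (740) before Haddad and Dimitriou (696) before Harlow (438).
Haddad and Dimitriou both have total federal service 14 years, so the next rule applies.
Among Haddad and Dimitriou, by date of rank (later first): Haddad (18 Jul 2002) before Dimitriou (26 Aug 1998).
Order: Leclerc, Andersen, Quinn, Haddad, Dimitriou, Harlow. So position 1.

1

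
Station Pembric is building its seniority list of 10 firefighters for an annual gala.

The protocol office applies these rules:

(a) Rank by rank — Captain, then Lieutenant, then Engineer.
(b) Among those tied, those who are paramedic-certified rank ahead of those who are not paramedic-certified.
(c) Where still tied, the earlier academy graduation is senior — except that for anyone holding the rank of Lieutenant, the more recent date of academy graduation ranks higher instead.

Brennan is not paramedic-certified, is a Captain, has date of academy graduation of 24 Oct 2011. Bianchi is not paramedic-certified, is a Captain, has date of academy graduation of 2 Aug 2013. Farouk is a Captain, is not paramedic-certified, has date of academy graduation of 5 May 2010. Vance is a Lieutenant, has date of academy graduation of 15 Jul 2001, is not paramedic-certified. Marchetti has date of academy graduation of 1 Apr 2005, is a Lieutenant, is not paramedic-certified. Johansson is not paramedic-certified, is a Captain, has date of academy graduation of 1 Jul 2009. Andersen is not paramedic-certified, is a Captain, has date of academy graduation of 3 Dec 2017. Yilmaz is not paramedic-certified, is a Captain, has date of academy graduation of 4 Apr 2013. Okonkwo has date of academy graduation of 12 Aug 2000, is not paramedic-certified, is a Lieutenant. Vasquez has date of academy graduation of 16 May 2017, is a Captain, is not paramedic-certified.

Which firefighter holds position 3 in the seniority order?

Brennan

By rank: Johansson, Farouk, Brennan, Yilmaz, Bianchi, Vasquez and Andersen (Captain); then Marchetti, Vance and Okonkwo (Lieutenant).
Johansson, Farouk, Brennan, Yilmaz, Bianchi, Vasquez and Andersen are each not paramedic-certified, so the next rule applies.
Among Johansson, Farouk, Brennan, Yilmaz, Bianchi, Vasquez and Andersen, by date of academy graduation (earlier first): Johansson (1 Jul 2009) before Farouk (5 May 2010) before Brennan (24 Oct 2011) before Yilmaz (4 Apr 2013) before Bianchi (2 Aug 2013) before Vasquez (16 May 2017) before Andersen (3 Dec 2017).
Marchetti, Vance and Okonkwo are each not paramedic-certified, so the next rule applies.
Among Marchetti, Vance and Okonkwo, by date of academy graduation (later first) (reversed rule for this group): Marchetti (1 Apr 2005) before Vance (15 Jul 2001) before Okonkwo (12 Aug 2000).
Order: Johansson, Farouk, Brennan, Yilmaz, Bianchi, Vasquez, Andersen, Marchetti, Vance, Okonkwo.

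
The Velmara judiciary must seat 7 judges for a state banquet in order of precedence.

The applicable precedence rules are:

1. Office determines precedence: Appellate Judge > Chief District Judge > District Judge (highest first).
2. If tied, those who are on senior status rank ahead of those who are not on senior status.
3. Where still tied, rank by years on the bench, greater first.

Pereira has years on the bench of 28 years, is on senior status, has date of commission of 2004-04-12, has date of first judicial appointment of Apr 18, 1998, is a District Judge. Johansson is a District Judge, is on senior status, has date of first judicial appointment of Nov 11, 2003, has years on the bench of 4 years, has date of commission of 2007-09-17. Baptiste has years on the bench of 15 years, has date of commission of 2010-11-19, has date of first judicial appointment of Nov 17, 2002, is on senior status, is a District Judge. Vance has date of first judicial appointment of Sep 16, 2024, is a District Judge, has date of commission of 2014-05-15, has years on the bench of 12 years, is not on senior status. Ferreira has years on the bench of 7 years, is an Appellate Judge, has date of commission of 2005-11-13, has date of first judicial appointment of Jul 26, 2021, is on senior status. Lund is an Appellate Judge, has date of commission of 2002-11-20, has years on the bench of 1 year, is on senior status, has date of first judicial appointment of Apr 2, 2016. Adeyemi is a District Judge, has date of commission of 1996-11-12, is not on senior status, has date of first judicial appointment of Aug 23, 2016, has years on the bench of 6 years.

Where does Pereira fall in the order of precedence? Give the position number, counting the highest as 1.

3

By office: Ferreira and Lund (Appellate Judge); then Pereira, Baptiste, Johansson, Vance and Adeyemi (District Judge).
Ferreira and Lund are each on senior status, so the next rule applies.
Among Ferreira and Lund, by years on the bench (higher first): Ferreira (7 years) before Lund (1 year).
Among Pereira, Baptiste, Johansson, Vance and Adeyemi, on senior status before not on senior status: Pereira, Baptiste and Johansson (on senior status) before Vance and Adeyemi (not on senior status).
Among Pereira, Baptiste and Johansson, by years on the bench (higher first): Pereira (28 years) before Baptiste (15 years) before Johansson (4 years).
Among Vance and Adeyemi, by years on the bench (higher first): Vance (12 years) before Adeyemi (6 years).
Order: Ferreira, Lund, Pereira, Baptiste, Johansson, Vance, Adeyemi. So position 3.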